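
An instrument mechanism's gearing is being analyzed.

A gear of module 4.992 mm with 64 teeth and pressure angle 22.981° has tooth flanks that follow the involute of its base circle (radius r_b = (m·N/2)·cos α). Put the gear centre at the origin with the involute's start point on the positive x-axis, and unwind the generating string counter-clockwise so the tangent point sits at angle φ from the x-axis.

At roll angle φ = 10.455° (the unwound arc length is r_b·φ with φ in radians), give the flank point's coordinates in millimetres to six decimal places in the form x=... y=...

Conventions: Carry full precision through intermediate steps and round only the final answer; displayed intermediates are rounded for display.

x=149.493886 y=0.296857

class = single-mesh tooth geometry [base-circle involute, m = 4.992, 64T]
pitch radius r_p = m·N/2 = 4.992·64/2 = 159.744000
base radius r_b = r_p·cos α = 159.744000·cos 22.981° = 147.065817
roll angle φ = 10.455° = 0.18247417 rad
x = r_b·(cos φ + φ·sin φ) = 149.493886
y = r_b·(sin φ − φ·cos φ) = 0.296857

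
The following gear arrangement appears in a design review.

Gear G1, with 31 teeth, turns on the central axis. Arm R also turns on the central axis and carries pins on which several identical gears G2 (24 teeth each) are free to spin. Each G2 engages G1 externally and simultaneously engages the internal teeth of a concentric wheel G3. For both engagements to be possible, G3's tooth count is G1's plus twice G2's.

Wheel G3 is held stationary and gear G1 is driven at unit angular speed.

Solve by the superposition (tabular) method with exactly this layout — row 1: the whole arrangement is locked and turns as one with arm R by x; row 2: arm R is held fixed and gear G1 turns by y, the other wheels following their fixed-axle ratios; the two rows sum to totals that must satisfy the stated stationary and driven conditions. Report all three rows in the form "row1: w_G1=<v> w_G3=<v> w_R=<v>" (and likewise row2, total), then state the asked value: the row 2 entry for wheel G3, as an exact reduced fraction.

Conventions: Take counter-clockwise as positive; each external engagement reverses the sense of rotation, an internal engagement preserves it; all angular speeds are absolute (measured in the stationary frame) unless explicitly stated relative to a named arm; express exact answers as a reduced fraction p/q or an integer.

row1: w_G1=31/110 w_G3=31/110 w_R=31/110
row2: w_G1=79/110 w_G3=-31/110 w_R=0
total: w_G1=1 w_G3=0 w_R=31/110
asked value: -31/110

topology: planetary set — G1 31T / G2 24T / G3 79T, arm = carrier (Willis)
row 1 (train locked, turned with arm): all members turn x
row 2 (arm held, sun turns y): ω_ring = −(31/79)·y, ω_arm = 0
boundary: total ω_ring = x − (31/79)·y = 0 and total ω_sun = x + y = 1  ⇒  y = 79/110, x = 31/110
row 2 ring = −(31/79)·79/110 = -31/110
totals (row 1 + row 2): sun 31/110 + 79/110 = 1, ring 31/110 + (-31/110) = 0, arm 31/110 + 0 = 31/110
asked cell (row2, ring) = -31/110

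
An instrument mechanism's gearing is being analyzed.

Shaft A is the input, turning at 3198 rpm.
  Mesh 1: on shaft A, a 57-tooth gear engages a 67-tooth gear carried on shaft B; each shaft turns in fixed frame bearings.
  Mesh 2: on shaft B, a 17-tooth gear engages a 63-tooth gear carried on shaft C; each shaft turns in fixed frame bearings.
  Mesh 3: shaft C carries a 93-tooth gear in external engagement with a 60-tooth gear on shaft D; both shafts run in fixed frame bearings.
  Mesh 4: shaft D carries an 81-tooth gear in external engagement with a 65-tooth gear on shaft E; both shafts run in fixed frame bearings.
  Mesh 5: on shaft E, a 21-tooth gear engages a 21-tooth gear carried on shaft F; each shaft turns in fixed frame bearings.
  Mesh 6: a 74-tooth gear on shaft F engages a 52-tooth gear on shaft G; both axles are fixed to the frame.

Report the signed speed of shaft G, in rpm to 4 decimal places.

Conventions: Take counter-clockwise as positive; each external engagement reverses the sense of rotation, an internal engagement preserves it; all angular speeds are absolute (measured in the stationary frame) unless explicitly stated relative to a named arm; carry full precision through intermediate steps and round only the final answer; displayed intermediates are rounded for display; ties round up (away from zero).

class = fixed-axis compound train [6 meshes; 6 ratios multiply, 6 sense flips]
mesh 1 [57T→67T]: ω = 3198.0000×57/67 = 2720.6866 rpm, sense flips to −
mesh 2 [17T→63T]: ω = 2720.6866×17/63 = 734.1535 rpm, sense flips to +
mesh 3 [93T→60T]: ω = 734.1535×93/60 = 1137.9380 rpm, sense flips to −
mesh 4 [81T→65T]: ω = 1137.9380×81/65 = 1418.0458 rpm, sense flips to +
mesh 5 [21T→21T]: ω = 1418.0458×21/21 = 1418.0458 rpm, sense flips to −
mesh 6 [74T→52T]: ω = 1418.0458×74/52 = 2017.9882 rpm, sense flips to +
signed output speed = +2017.9882 rpm

+2017.9882 rpm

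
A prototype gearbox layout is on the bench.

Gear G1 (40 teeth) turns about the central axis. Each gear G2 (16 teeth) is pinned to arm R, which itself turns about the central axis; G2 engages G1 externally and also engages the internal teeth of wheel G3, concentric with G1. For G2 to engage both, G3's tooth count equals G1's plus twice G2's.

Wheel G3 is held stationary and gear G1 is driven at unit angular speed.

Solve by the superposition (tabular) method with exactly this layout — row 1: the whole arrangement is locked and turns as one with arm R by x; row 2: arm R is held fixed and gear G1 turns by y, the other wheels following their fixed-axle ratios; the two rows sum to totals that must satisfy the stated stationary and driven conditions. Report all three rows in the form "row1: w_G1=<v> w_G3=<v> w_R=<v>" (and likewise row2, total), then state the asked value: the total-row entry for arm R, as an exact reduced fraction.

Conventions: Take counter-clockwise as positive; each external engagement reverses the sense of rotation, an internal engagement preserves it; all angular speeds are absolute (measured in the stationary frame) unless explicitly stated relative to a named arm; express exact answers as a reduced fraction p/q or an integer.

row1: w_G1=5/14 w_G3=5/14 w_R=5/14
row2: w_G1=9/14 w_G3=-5/14 w_R=0
total: w_G1=1 w_G3=0 w_R=5/14
asked value: 5/14

topology: planetary set — G1 40T / G2 16T / G3 72T, arm = carrier (Willis)
superposition row 1 [locked train]: every member turns x
row 2 (arm held, sun turns y): ω_ring = −(40/72)·y, ω_arm = 0
boundary: total ω_ring = x − (40/72)·y = 0 and total ω_sun = x + y = 1  ⇒  y = 9/14, x = 5/14
row 2 ring = −(40/72)·9/14 = -5/14
totals (row 1 + row 2): sun 5/14 + 9/14 = 1, ring 5/14 + (-5/14) = 0, arm 5/14 + 0 = 5/14
asked cell (total, arm) = 5/14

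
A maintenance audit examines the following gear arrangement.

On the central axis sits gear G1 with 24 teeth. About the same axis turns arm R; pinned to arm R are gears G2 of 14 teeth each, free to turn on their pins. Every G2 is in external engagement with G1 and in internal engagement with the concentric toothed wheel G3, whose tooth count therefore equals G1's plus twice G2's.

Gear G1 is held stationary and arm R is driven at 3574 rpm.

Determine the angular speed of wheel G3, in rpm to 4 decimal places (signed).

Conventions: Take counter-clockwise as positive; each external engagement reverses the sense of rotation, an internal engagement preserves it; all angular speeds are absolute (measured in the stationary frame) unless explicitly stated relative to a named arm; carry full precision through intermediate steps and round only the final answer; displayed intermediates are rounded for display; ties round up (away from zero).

+5223.5385 rpm

recognized (axles ride arm R): planetary set, 24/14/52 teeth
normalise by the input: solve with ω_arm = 1, then scale by 3574 rpm
ring teeth: 24 + 2·14 = 52
24(ω_sun−ω_arm) = −52(ω_ring−ω_arm),  ω_sun = 0, ω_arm = 1
ω_ring = 1 − (24/52)(0−1) = 19/13
scale: ω_ring = 19/13 × 3574 rpm = +5223.5385 rpm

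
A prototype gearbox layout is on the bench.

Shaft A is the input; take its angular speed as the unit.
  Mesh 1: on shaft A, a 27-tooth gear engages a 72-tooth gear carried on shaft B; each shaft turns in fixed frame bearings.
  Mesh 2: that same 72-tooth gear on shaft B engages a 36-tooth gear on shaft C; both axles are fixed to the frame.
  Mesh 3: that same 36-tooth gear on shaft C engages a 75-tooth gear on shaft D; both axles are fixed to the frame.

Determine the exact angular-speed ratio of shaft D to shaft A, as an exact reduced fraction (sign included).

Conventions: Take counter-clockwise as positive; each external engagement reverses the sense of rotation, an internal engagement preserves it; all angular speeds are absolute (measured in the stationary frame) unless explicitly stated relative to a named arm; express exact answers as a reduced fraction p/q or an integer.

-9/25

class = fixed-axis compound train [3 meshes; 3 ratios multiply, 3 sense flips]
mesh 1 [27T→72T]: running ratio 3/8, sense −
mesh 2 [72T→36T]: running ratio 3/4, sense +
mesh 3 [36T→75T]: running ratio 9/25, sense −
ω_out/ω_in = -9/25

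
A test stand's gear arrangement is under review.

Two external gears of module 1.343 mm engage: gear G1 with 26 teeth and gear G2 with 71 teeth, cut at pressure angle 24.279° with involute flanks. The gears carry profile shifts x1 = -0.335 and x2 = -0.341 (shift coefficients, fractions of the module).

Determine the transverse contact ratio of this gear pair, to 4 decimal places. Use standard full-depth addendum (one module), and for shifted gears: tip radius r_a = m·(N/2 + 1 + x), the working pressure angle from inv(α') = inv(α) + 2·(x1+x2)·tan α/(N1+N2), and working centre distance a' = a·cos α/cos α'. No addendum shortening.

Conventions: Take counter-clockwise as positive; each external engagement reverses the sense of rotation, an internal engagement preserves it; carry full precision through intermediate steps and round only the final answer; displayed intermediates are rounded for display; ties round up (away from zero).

1.6656

recognized (one external pair, fixed centres): single-mesh tooth geometry, m = 1.343, N1 = 26, N2 = 71
base radii: r_b1 = 15.914822, r_b2 = 43.459706
tip radii: r_a1 = 18.352095, r_a2 = 48.561537
inv(α') = inv(24.279°) + 2·(-0.335-0.341)·tan α/(26+71) = 0.02104049  ⇒  α' = 22.34046°
a' = a·cos α / cos α' = 65.1355·cos 24.279°/cos 22.34046° = 64.192738
action lengths: √(r_a1²−r_b1²) = 9.138809, √(r_a2²−r_b2²) = 21.667413
base pitch p_b = π·m·cos α = 3.845991
CR = (9.138809 + 21.667413 − 64.192738·sin 22.34046°)/3.845991 = 1.665619
contact ratio ≈ 1.6656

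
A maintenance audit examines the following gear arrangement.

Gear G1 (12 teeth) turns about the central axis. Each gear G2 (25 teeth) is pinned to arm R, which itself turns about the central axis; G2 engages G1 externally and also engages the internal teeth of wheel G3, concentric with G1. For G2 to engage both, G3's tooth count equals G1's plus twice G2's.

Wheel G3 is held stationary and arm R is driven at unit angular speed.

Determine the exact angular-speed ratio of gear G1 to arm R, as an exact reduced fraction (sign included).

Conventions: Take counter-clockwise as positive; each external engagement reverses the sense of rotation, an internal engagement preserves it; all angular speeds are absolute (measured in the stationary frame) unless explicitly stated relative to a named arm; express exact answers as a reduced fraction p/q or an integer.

37/6

class = planetary set [G3 = 12+2·25 = 62; Willis about the carrier]
ring teeth: 12 + 2·25 = 62
12(ω_sun−ω_arm) = −62(ω_ring−ω_arm),  ω_ring = 0, ω_arm = 1
ω_sun = 1 − (62/12)(0−1) = 37/6
ω_out/ω_in = 37/6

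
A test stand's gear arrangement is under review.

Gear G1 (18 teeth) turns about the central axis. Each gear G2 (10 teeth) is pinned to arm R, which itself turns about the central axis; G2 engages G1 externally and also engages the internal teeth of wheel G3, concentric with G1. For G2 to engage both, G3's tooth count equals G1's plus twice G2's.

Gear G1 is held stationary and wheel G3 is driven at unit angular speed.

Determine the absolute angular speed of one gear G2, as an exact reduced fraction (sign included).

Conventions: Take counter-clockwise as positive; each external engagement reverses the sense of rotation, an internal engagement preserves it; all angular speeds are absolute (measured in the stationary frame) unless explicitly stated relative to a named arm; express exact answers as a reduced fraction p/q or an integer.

19/10

class = planetary set [G3 = 18+2·10 = 38; Willis about the carrier]
ring teeth: 18 + 2·10 = 38
18(ω_sun−ω_arm) = −38(ω_ring−ω_arm),  ω_sun = 0, ω_ring = 1
18(0−ω_arm) = −38(1−ω_arm)  ⇒  56·ω_arm = 38  ⇒  ω_arm = 19/28
sun–planet mesh: 18·(0−19/28) = −10·(ω_p−ω_arm)  ⇒  ω_p−ω_arm = 171/140
ω_p = 19/28 + 171/140 = 19/10
exact speed ratio = 19/10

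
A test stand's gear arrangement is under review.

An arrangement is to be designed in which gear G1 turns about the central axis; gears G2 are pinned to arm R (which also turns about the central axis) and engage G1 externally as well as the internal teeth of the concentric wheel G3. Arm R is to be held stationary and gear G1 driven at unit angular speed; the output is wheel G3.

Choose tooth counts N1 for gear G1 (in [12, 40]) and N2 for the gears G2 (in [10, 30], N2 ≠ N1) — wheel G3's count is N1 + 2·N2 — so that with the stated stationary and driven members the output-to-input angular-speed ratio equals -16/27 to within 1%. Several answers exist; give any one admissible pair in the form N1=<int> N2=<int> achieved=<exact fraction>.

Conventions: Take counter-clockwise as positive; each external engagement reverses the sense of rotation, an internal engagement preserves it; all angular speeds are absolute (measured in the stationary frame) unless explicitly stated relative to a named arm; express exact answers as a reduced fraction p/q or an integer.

topology: planetary set — design target -16/27, arm = carrier (Willis)
Willis with ω_arm = 0: ω_ring/ω_sun = −N1/N3; set equal to -16/27  ⇒  N3/N1 = −1/(-16/27) = 27/16
N3 = N1 + 2·N2  ⇒  N2/N1 = (N3/N1 − 1)/2 = (27/16 − 1)/2 = 11/32
smallest multiple with N1 ≥ 12 and N2 ≥ 10: k = 1  ⇒  N1 = 1·32 = 32, N2 = 1·11 = 11 (N1 ≤ 40, N2 ≤ 30, N2 ≠ N1 ✓), N3 = 32 + 2·11 = 54
check: −N1/N3 with N1 = 32, N3 = 54 gives -16/27; |achieved − target| = 0 ≤ 4/675 ✓

N1=32 N2=11 achieved=-16/27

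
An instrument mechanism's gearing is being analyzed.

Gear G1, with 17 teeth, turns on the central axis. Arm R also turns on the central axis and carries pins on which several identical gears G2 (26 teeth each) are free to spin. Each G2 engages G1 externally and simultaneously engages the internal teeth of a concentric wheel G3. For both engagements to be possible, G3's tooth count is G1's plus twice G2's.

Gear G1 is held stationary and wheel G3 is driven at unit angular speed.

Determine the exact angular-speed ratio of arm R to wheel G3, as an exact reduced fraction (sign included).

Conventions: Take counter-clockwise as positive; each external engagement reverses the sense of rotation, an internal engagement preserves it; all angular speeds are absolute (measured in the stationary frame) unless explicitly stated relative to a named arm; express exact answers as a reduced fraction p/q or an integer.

69/86

class = planetary set [G3 = 17+2·26 = 69; Willis about the carrier]
ring teeth: 17 + 2·26 = 69
17(ω_sun−ω_arm) = −69(ω_ring−ω_arm),  ω_sun = 0, ω_ring = 1
17(0−ω_arm) = −69(1−ω_arm)  ⇒  86·ω_arm = 69  ⇒  ω_arm = 69/86
ω_out/ω_in = 69/86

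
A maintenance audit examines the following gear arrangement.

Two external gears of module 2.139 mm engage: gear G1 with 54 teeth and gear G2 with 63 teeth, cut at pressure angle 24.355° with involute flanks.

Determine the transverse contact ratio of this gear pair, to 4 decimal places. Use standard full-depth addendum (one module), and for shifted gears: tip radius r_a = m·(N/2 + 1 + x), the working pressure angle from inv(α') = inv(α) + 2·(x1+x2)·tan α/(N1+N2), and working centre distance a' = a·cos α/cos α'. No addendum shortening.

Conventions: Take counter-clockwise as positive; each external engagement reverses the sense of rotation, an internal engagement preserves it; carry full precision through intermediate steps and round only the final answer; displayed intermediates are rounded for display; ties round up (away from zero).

1.5756

class = single-mesh tooth geometry [involute pair 54T × 63T, m = 2.139]
base radii: r_b1 = 52.613435, r_b2 = 61.382341
tip radii: r_a1 = 59.892000, r_a2 = 69.517500
no profile shift: α' = α, a' = a
action lengths: √(r_a1²−r_b1²) = 28.616046, √(r_a2²−r_b2²) = 32.632668
base pitch p_b = π·m·cos α = 6.121851
CR = (28.616046 + 32.632668 − 125.131500·sin 24.35500°)/6.121851 = 1.575643
contact ratio ≈ 1.5756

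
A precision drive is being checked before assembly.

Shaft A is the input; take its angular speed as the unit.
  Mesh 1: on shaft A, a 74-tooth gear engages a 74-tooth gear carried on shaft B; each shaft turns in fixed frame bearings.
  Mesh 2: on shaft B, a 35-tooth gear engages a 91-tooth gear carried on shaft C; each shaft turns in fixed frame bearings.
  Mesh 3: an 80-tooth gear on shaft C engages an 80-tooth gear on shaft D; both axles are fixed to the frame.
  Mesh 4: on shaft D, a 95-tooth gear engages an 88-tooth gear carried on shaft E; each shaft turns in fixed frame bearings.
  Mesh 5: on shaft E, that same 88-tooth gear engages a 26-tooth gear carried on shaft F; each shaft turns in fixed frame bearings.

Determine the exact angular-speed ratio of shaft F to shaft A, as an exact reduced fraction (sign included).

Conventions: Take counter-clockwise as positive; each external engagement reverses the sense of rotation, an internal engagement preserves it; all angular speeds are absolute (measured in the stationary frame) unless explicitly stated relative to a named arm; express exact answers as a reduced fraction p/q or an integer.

-475/338

class = fixed-axis compound train [5 meshes; 5 ratios multiply, 5 sense flips]
mesh 1 [74T→74T]: running ratio 1, sense −
mesh 2 [35T→91T]: running ratio 5/13, sense +
mesh 3 [80T→80T]: running ratio 5/13, sense −
mesh 4 [95T→88T]: running ratio 475/1144, sense +
mesh 5 [88T→26T]: running ratio 475/338, sense −
ω_out/ω_in = -475/338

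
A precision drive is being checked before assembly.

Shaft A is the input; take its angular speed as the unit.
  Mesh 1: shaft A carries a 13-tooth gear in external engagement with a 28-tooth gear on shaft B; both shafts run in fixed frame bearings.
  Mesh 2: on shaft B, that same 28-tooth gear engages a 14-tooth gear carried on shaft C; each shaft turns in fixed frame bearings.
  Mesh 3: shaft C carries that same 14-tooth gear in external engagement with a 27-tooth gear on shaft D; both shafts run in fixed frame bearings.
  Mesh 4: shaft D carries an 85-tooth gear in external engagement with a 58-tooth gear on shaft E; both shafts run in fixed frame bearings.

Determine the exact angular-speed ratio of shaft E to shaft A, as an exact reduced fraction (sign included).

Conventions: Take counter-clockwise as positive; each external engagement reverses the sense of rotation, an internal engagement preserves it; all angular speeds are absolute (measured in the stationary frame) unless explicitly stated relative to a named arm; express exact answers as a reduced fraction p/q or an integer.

class = fixed-axis compound train [4 meshes; 4 ratios multiply, 4 sense flips]
mesh 1 [13T→28T]: running ratio 13/28, sense −
mesh 2 [28T→14T]: running ratio 13/14, sense +
mesh 3 [14T→27T]: running ratio 13/27, sense −
mesh 4 [85T→58T]: running ratio 1105/1566, sense +
ω_out/ω_in = 1105/1566

1105/1566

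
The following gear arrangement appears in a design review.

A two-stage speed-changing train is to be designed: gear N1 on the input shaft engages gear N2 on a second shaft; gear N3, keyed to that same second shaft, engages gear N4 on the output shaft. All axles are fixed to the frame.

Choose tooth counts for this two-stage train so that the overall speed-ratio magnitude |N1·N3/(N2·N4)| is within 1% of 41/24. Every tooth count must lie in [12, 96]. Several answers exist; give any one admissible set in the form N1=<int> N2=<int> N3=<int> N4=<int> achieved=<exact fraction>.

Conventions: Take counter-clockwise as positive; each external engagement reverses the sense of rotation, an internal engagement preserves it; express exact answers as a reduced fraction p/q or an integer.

N1=12 N2=24 N3=41 N4=12 achieved=41/24

design class (target 41/24): fixed-axis compound train
target = 41/24 in lowest terms: an exact hit needs N1·N3 = k·41 and N2·N4 = k·24 for one integer k, every count in [12, 96]; additionally prefer no 1:1 stage (N1 ≠ N2, N3 ≠ N4)
k = 1…11: no 1:1-free in-range split of k·41 and k·24 into factor pairs; take k = 12
k = 12: N1·N3 = 492 = 12·41, N2·N4 = 288 = 24·12
achieved = 12·41/(24·12) = 41/24; |achieved − target| = 0 ≤ 41/2400 ✓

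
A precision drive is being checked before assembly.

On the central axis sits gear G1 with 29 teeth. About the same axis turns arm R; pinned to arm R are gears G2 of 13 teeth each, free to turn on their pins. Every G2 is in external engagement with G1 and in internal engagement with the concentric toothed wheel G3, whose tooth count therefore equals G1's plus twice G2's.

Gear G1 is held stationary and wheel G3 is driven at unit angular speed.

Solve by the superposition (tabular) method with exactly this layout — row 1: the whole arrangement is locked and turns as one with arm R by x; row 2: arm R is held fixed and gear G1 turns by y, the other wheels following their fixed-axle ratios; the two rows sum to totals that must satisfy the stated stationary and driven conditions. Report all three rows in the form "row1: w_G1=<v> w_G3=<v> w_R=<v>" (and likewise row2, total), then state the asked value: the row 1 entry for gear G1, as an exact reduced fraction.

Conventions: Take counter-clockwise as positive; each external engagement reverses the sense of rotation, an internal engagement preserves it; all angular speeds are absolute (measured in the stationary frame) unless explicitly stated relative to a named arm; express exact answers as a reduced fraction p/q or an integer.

planetary set (29T centre, 13T on arm, 55T internal) — Willis relation
row 1 — lock + rotate with arm: ω_sun = ω_ring = ω_arm = x
row 2 — arm fixed, fixed-axis ratios: sun y, ring −(29/55)·y, arm 0
boundary: total ω_sun = x + y = 0 and total ω_ring = x − (29/55)·y = 1  ⇒  y = -55/84, x = 55/84
row 2 ring = −(29/55)·(-55/84) = 29/84
totals (row 1 + row 2): sun 55/84 + (-55/84) = 0, ring 55/84 + 29/84 = 1, arm 55/84 + 0 = 55/84
asked cell (row1, sun) = 55/84

row1: w_G1=55/84 w_G3=55/84 w_R=55/84
row2: w_G1=-55/84 w_G3=29/84 w_R=0
total: w_G1=0 w_G3=1 w_R=55/84
asked value: 55/84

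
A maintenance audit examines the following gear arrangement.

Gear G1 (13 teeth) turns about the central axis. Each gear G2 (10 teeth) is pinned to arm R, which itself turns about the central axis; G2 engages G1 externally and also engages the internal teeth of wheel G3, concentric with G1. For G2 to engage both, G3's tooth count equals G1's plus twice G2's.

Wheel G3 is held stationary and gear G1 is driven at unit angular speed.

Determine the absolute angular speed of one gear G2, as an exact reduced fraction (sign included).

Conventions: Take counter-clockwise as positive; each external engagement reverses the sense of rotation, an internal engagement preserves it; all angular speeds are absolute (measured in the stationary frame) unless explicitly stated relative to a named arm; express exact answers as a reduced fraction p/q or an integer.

-13/20

planetary set (13T centre, 10T on arm, 33T internal) — Willis relation
ring teeth: 13 + 2·10 = 33
13(ω_sun−ω_arm) = −33(ω_ring−ω_arm),  ω_ring = 0, ω_sun = 1
13(1−ω_arm) = −33(0−ω_arm)  ⇒  46·ω_arm = 13  ⇒  ω_arm = 13/46
sun–planet mesh: 13·(1−13/46) = −10·(ω_p−ω_arm)  ⇒  ω_p−ω_arm = -429/460
ω_p = 13/46 − 429/460 = -13/20
exact speed ratio = -13/20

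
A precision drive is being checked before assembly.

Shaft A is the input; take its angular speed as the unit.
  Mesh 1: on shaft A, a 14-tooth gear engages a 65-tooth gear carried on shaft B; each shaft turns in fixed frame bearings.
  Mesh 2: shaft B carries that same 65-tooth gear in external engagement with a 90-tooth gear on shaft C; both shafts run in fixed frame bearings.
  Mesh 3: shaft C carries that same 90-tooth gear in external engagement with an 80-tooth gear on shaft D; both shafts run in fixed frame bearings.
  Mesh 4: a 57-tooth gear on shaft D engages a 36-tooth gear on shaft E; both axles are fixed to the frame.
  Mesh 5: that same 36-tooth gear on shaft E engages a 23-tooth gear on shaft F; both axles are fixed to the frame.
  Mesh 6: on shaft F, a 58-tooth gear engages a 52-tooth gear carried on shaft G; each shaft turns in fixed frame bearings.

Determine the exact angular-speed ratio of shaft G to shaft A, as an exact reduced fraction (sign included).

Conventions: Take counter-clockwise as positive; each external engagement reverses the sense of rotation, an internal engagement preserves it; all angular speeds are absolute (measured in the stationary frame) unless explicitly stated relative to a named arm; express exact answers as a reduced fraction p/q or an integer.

class = fixed-axis compound train [6 meshes; 6 ratios multiply, 6 sense flips]
mesh 1 [14T→65T]: running ratio 14/65, sense −
mesh 2 [65T→90T]: running ratio 7/45, sense +
mesh 3 [90T→80T]: running ratio 7/40, sense −
mesh 4 [57T→36T]: running ratio 133/480, sense +
mesh 5 [36T→23T]: running ratio 399/920, sense −
mesh 6 [58T→52T]: running ratio 11571/23920, sense +
ω_out/ω_in = 11571/23920

11571/23920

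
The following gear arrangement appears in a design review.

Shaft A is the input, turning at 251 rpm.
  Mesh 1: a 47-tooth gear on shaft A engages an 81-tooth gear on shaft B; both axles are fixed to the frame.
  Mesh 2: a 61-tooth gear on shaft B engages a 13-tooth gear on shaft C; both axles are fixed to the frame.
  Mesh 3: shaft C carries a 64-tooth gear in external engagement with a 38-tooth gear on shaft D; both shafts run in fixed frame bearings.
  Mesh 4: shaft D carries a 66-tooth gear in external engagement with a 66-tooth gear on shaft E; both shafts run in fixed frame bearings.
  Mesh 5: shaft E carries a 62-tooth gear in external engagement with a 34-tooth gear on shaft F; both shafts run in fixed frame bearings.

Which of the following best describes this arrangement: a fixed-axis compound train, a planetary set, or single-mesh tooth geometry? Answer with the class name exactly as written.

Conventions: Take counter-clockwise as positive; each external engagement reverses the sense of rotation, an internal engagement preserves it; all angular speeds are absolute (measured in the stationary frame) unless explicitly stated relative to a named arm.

5-mesh fixed-axis compound train (all bearings frame-fixed)
classification: fixed-axis compound train

fixed-axis compound train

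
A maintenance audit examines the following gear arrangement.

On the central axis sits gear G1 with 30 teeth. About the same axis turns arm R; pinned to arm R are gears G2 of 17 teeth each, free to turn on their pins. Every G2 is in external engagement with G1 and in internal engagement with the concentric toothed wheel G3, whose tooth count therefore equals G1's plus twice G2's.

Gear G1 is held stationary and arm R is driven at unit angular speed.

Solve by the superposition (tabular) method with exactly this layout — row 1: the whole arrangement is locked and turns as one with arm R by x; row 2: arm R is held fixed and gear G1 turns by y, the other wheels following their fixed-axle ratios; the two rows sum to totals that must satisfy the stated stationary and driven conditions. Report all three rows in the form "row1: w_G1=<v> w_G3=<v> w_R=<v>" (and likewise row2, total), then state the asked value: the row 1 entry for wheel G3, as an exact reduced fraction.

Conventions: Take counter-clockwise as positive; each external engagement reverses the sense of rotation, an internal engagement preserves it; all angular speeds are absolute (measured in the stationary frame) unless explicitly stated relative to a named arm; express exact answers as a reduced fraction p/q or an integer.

recognized (axles ride arm R): planetary set, 30/17/64 teeth
row 1 (train locked, turned with arm): all members turn x
row 2: sun turns y, ring = −(30/64)·y, arm 0
boundary: total ω_sun = x + y = 0 and total ω_arm = x = 1  ⇒  y = -1, x = 1
row 2 ring = −(30/64)·(-1) = 15/32
totals (row 1 + row 2): sun 1 + (-1) = 0, ring 1 + 15/32 = 47/32, arm 1 + 0 = 1
asked cell (row1, ring) = 1

row1: w_G1=1 w_G3=1 w_R=1
row2: w_G1=-1 w_G3=15/32 w_R=0
total: w_G1=0 w_G3=47/32 w_R=1
asked value: 1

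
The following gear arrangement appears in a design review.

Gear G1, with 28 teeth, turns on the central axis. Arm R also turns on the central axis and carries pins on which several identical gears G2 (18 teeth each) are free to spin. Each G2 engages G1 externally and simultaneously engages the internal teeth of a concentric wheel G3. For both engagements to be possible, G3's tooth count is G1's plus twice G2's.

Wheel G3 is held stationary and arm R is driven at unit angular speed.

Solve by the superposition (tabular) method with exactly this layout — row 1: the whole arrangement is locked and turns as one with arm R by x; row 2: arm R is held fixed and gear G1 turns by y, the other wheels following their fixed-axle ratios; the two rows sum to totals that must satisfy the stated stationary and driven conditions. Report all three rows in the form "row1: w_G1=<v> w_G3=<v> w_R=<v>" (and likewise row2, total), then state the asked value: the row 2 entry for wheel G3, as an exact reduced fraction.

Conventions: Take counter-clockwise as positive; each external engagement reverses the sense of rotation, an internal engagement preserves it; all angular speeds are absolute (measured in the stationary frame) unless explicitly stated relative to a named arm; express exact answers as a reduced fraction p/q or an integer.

class = planetary set [G3 = 28+2·18 = 64; Willis about the carrier]
row 1 — lock + rotate with arm: ω_sun = ω_ring = ω_arm = x
row 2 — arm fixed, fixed-axis ratios: sun y, ring −(28/64)·y, arm 0
boundary: total ω_ring = x − (28/64)·y = 0 and total ω_arm = x = 1  ⇒  y = 16/7, x = 1
row 2 ring = −(28/64)·16/7 = -1
totals (row 1 + row 2): sun 1 + 16/7 = 23/7, ring 1 + (-1) = 0, arm 1 + 0 = 1
asked cell (row2, ring) = -1

row1: w_G1=1 w_G3=1 w_R=1
row2: w_G1=16/7 w_G3=-1 w_R=0
total: w_G1=23/7 w_G3=0 w_R=1
asked value: -1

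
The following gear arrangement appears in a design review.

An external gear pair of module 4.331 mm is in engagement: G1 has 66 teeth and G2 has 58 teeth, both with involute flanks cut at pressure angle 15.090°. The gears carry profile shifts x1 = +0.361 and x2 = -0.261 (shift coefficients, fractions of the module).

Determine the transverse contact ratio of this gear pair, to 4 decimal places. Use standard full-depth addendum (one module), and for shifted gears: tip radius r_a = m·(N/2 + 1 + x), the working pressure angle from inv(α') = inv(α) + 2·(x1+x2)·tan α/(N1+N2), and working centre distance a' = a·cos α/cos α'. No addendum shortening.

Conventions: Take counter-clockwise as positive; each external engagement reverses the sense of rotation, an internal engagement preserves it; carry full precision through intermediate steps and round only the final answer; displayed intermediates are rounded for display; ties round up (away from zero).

recognized (one external pair, fixed centres): single-mesh tooth geometry, m = 4.331, N1 = 66, N2 = 58
base radii: r_b1 = 137.994741, r_b2 = 121.268106
tip radii: r_a1 = 148.817491, r_a2 = 128.799609
inv(α') = inv(15.090°) + 2·(+0.361-0.261)·tan α/(66+58) = 0.00669819  ⇒  α' = 15.42488°
a' = a·cos α / cos α' = 268.5220·cos 15.090°/cos 15.42488° = 268.950440
action lengths: √(r_a1²−r_b1²) = 55.714425, √(r_a2²−r_b2²) = 43.397993
base pitch p_b = π·m·cos α = 13.137069
CR = (55.714425 + 43.397993 − 268.950440·sin 15.42488°)/13.137069 = 2.099281
contact ratio ≈ 2.0993

2.0993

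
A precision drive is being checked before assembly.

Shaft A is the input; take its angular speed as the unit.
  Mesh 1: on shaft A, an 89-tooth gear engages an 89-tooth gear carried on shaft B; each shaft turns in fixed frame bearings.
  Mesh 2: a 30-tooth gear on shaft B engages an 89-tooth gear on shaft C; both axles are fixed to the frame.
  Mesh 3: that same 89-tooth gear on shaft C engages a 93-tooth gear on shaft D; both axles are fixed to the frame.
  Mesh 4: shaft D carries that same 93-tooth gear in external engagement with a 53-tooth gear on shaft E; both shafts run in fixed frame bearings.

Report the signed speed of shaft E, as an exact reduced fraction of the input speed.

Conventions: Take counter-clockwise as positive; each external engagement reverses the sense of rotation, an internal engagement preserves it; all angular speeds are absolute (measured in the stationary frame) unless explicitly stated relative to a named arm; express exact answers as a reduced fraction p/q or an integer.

30/53

4-mesh fixed-axis compound train (all bearings frame-fixed)
mesh 1 [89T→89T]: |ω|/ω_in = 1×89/89 = 1, sense flips to −
mesh 2 [30T→89T]: |ω|/ω_in = 1×30/89 = 30/89, sense flips to +
mesh 3 [89T→93T]: |ω|/ω_in = (30/89)×89/93 = 10/31, sense flips to −
mesh 4 [93T→53T]: |ω|/ω_in = (10/31)×93/53 = 30/53, sense flips to +
signed output speed (× input speed) = 30/53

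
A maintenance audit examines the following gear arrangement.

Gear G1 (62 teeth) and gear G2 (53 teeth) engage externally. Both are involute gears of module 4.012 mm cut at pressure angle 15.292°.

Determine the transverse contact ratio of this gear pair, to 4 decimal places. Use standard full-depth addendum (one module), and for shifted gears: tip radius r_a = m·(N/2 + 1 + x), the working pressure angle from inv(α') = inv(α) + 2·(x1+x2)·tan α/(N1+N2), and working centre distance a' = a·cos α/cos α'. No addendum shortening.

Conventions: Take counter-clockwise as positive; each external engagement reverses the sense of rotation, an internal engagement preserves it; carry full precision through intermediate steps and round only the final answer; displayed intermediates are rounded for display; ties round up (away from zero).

single-mesh involute tooth geometry (62T engaging 53T at module 4.012)
base radii: r_b1 = 119.968516, r_b2 = 102.553732
tip radii: r_a1 = 128.384000, r_a2 = 110.330000
no profile shift: α' = α, a' = a
action lengths: √(r_a1²−r_b1²) = 45.716589, √(r_a2²−r_b2²) = 40.687111
base pitch p_b = π·m·cos α = 12.157813
CR = (45.716589 + 40.687111 − 230.690000·sin 15.29200°)/12.157813 = 2.102508
contact ratio ≈ 2.1025

2.1025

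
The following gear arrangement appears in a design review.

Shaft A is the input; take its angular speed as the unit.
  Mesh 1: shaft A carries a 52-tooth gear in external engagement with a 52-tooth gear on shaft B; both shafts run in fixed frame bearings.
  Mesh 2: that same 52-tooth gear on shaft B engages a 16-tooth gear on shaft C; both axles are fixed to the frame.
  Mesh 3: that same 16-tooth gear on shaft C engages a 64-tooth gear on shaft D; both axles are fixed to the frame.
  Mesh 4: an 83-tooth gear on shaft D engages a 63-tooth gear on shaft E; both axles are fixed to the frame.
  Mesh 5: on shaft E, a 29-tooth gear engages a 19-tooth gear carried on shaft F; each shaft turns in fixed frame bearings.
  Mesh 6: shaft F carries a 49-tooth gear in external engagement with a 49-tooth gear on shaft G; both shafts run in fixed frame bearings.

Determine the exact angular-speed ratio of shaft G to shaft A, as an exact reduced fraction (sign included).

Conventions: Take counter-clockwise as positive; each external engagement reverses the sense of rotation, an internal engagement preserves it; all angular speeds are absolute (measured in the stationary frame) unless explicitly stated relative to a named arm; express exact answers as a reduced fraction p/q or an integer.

31291/19152

class = fixed-axis compound train [6 meshes; 6 ratios multiply, 6 sense flips]
mesh 1 [52T→52T]: running ratio 1, sense −
mesh 2 [52T→16T]: running ratio 13/4, sense +
mesh 3 [16T→64T]: running ratio 13/16, sense −
mesh 4 [83T→63T]: running ratio 1079/1008, sense +
mesh 5 [29T→19T]: running ratio 31291/19152, sense −
mesh 6 [49T→49T]: running ratio 31291/19152, sense +
ω_out/ω_in = 31291/19152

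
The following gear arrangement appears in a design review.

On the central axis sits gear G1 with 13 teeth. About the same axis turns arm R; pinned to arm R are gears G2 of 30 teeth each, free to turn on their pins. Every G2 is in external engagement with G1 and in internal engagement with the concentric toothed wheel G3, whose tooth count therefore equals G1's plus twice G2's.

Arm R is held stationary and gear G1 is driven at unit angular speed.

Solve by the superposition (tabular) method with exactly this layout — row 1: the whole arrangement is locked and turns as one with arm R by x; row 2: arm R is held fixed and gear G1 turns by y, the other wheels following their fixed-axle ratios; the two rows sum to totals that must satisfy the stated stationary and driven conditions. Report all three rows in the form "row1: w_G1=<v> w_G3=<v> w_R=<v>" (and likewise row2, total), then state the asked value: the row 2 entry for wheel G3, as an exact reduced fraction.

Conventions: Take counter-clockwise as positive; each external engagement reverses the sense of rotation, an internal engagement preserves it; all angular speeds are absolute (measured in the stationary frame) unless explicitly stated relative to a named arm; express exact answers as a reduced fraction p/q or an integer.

topology: planetary set — G1 13T / G2 30T / G3 73T, arm = carrier (Willis)
superposition row 1 [locked train]: every member turns x
row 2 (arm held, sun turns y): ω_ring = −(13/73)·y, ω_arm = 0
boundary: total ω_arm = x = 0 and total ω_sun = x + y = 1  ⇒  y = 1, x = 0
row 2 ring = −(13/73)·1 = -13/73
totals (row 1 + row 2): sun 0 + 1 = 1, ring 0 + (-13/73) = -13/73, arm 0 + 0 = 0
asked cell (row2, ring) = -13/73

row1: w_G1=0 w_G3=0 w_R=0
row2: w_G1=1 w_G3=-13/73 w_R=0
total: w_G1=1 w_G3=-13/73 w_R=0
asked value: -13/73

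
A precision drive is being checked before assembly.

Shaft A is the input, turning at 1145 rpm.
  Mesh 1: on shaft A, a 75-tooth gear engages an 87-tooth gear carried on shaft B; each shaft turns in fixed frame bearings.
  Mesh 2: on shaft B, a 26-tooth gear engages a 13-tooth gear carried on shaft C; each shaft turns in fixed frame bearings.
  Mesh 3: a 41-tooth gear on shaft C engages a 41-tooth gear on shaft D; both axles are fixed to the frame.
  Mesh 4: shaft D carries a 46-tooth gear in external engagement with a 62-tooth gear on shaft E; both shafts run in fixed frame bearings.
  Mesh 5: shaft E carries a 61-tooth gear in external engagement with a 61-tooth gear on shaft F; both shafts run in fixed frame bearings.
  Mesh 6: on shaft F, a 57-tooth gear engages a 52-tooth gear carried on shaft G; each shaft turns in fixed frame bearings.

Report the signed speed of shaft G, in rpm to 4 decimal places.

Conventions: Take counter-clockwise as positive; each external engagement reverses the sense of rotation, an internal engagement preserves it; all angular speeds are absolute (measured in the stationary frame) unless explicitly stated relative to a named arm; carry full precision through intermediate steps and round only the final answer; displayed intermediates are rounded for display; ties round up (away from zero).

recognized (7 fixed axles, 6 meshes): fixed-axis compound train
mesh 1 [75T→87T]: ω = 1145.0000×75/87 = 987.0690 rpm, sense flips to −
mesh 2 [26T→13T]: ω = 987.0690×26/13 = 1974.1379 rpm, sense flips to +
mesh 3 [41T→41T]: ω = 1974.1379×41/41 = 1974.1379 rpm, sense flips to −
mesh 4 [46T→62T]: ω = 1974.1379×46/62 = 1464.6830 rpm, sense flips to +
mesh 5 [61T→61T]: ω = 1464.6830×61/61 = 1464.6830 rpm, sense flips to −
mesh 6 [57T→52T]: ω = 1464.6830×57/52 = 1605.5179 rpm, sense flips to +
signed output speed = +1605.5179 rpm

+1605.5179 rpm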